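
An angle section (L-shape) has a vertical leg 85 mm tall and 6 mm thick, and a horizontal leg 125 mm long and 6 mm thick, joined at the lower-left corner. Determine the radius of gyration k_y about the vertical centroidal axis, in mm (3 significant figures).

k_y ≈ 40.5 mm

Treat the section as a set of non-overlapping primitives; coordinates are from the bounding-box lower-left.
Vertical leg: 6 × 85, A = 510 mm², x = 3 mm, Ī = 1 530 mm⁴.
Horizontal leg (remainder): 119 × 6, A = 714 mm², x = 65.5 mm, Ī = 842 580 mm⁴.
Centroid: x̄ = ΣA·x / ΣA = 39.458 mm.
Transfer each piece to the vertical centroidal axis using Ī + A·d² with d = x − 39.458:
  vertical leg: d = -36.458 mm → contributes +679 427 mm⁴
  horizontal leg (remainder): d = 26.042 mm → contributes +1 326 792 mm⁴
Total I = 2 006 219 mm⁴.
Radius of gyration: k = √(I/A) = √(2 006 219 / 1 224) = 40.485 mm.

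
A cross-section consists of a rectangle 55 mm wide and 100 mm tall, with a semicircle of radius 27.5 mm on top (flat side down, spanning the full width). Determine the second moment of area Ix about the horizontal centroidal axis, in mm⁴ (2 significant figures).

Ix ≈ 8.4 × 10⁶ mm⁴

Split into non-overlapping primitives; take the origin at the lower-left of the bounding box.
Rectangular body: 55 × 100, A = 5 500 mm², y = 50 mm, Ī = 4 583 333 mm⁴.
Semicircular cap: semicircle r = 27.5, A = 1 188 mm², y = 111.7 mm, Ī = 62 772 mm⁴.
Centroid: ȳ = ΣA·y / ΣA = 60.95 mm.
Transfer each piece to the horizontal centroidal axis using Ī + A·d² with d = y − 60.95:
  rectangular body: d = -10.95 mm → contributes +5 243 295 mm⁴
  semicircular cap: d = 50.72 mm → contributes +3 118 370 mm⁴
Total I = 8 361 665 mm⁴.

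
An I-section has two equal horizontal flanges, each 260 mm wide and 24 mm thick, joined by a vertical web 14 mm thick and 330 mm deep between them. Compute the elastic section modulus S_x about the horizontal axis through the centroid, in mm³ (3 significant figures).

Split into non-overlapping primitives; take the origin at the lower-left of the bounding box.
Bottom flange: 260 × 24, A = 6 240 mm², y = 12 mm, Ī = 299 520 mm⁴.
Web: 14 × 330, A = 4 620 mm², y = 189 mm, Ī = 41 926 500 mm⁴.
Top flange: 260 × 24, A = 6 240 mm², y = 366 mm, Ī = 299 520 mm⁴.
By symmetry the centroid is at mid-height, ȳ = 189 mm.
Transfer each piece to the horizontal axis through the centroid using Ī + A·d² with d = y − 189:
  bottom flange: d = -177 mm → contributes +195 792 480 mm⁴
  web: d = 0 mm → contributes +41 926 500 mm⁴
  top flange: d = 177 mm → contributes +195 792 480 mm⁴
Total I = 433 511 460 mm⁴.
Extreme fibre distance c = 189 mm; S = I/c = 2 293 711 mm³.

S_x ≈ 2.29 × 10⁶ mm³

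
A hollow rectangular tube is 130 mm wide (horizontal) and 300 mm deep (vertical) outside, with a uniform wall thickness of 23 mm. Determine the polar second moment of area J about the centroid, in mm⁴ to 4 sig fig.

J ≈ 2.202 × 10⁸ mm⁴

Split into non-overlapping primitives; take the origin at the lower-left of the bounding box.
Outer rectangle: 130 × 300, A = 39 000 mm², y = 150 mm, Ī = 292 500 000 mm⁴.
Inner void (subtracted): 84 × 254, A = 21 336 mm², y = 150 mm, Ī = 114 709 448 mm⁴.
By symmetry the centroid is at mid-height, ȳ = 150 mm.
All pieces are centred on the centroidal x-axis, so I = ΣĪ (holes subtracted) = 177 790 552 mm⁴.
Repeating about the centroidal y-axis gives I_y = 42 379 432 mm⁴.
Polar second moment: J = I_x + I_y = 220 169 984 mm⁴.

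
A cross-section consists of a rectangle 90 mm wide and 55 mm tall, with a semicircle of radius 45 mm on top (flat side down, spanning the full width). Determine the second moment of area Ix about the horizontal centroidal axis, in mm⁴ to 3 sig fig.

Split into non-overlapping primitives; take the origin at the lower-left of the bounding box.
Rectangular body: 90 × 55, A = 4 950 mm², y = 27.5 mm, Ī = 1 247 813 mm⁴.
Semicircular cap: semicircle r = 45, A = 3180.9 mm², y = 74.099 mm, Ī = 450 072 mm⁴.
Centroid: ȳ = ΣA·y / ΣA = 45.73 mm.
Transfer each piece to the horizontal centroidal axis using Ī + A·d² with d = y − 45.73:
  rectangular body: d = -18.23 mm → contributes +2 892 818 mm⁴
  semicircular cap: d = 28.369 mm → contributes +3 010 000 mm⁴
Total I = 5 902 818 mm⁴.

Ix ≈ 5.90 × 10⁶ mm⁴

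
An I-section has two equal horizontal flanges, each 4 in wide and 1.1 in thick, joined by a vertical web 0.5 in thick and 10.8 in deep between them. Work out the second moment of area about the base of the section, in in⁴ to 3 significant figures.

I_base ≈ 965 in⁴

Split into non-overlapping primitives; take the origin at the lower-left of the bounding box.
Bottom flange: 4 × 1.1, A = 4.4 in², y = 0.55 in, Ī = 0.44367 in⁴.
Web: 0.5 × 10.8, A = 5.4 in², y = 6.5 in, Ī = 52.488 in⁴.
Top flange: 4 × 1.1, A = 4.4 in², y = 12.45 in, Ī = 0.44367 in⁴.
Transfer each piece to the bottom edge using Ī + A·d² with d = y − 0:
  bottom flange: d = 0.55 in → contributes +1.7747 in⁴
  web: d = 6.5 in → contributes +280.64 in⁴
  top flange: d = 12.45 in → contributes +682.45 in⁴
Total I = 964.87 in⁴.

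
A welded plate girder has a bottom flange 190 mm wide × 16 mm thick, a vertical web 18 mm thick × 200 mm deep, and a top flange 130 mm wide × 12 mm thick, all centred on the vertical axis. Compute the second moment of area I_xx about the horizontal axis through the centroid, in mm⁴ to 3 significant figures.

Treat the section as a set of non-overlapping primitives; coordinates are from the bounding-box lower-left.
Bottom plate: 190 × 16, A = 3 040 mm², y = 8 mm, Ī = 64 853 mm⁴.
Web plate: 18 × 200, A = 3 600 mm², y = 116 mm, Ī = 12 000 000 mm⁴.
Top plate: 130 × 12, A = 1 560 mm², y = 222 mm, Ī = 18 720 mm⁴.
Centroid: ȳ = ΣA·y / ΣA = 96.127 mm.
Transfer each piece to the horizontal axis through the centroid using Ī + A·d² with d = y − 96.127:
  bottom plate: d = -88.127 mm → contributes +23 674 521 mm⁴
  web plate: d = 19.873 mm → contributes +13 421 794 mm⁴
  top plate: d = 125.87 mm → contributes +24 735 446 mm⁴
Total I = 61 831 761 mm⁴.

I_xx ≈ 6.18 × 10⁷ mm⁴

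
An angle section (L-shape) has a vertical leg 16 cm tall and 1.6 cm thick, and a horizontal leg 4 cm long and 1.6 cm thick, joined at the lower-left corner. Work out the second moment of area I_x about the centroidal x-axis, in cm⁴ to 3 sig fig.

I_x ≈ 720 cm⁴

Treat the section as a set of non-overlapping primitives; coordinates are from the bounding-box lower-left.
Vertical leg: 1.6 × 16, A = 25.6 cm², y = 8 cm, Ī = 546.13 cm⁴.
Horizontal leg (remainder): 2.4 × 1.6, A = 3.84 cm², y = 0.8 cm, Ī = 0.8192 cm⁴.
Centroid: ȳ = ΣA·y / ΣA = 7.0609 cm.
Transfer each piece to the centroidal x-axis using Ī + A·d² with d = y − 7.0609:
  vertical leg: d = 0.93913 cm → contributes +568.71 cm⁴
  horizontal leg (remainder): d = -6.2609 cm → contributes +151.34 cm⁴
Total I = 720.05 cm⁴.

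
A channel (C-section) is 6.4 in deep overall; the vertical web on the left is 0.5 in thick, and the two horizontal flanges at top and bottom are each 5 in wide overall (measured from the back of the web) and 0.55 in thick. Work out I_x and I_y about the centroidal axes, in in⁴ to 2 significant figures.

I_x ≈ 53 in⁴, I_y ≈ 21 in⁴

Decompose the section into non-overlapping parts with the origin at the bottom-left of its bounding rectangle.
Web: 0.5 × 6.4, A = 3.2 in², y = 3.2 in, Ī = 10.92 in⁴.
Top flange (beyond web): 4.5 × 0.55, A = 2.475 in², y = 6.125 in, Ī = 0.06239 in⁴.
Bottom flange (beyond web): 4.5 × 0.55, A = 2.475 in², y = 0.275 in, Ī = 0.06239 in⁴.
By symmetry the centroid is at mid-height, ȳ = 3.2 in.
Transfer each piece to the centroidal x-axis using Ī + A·d² with d = y − 3.2:
  web: d = 0 in → contributes +10.92 in⁴
  top flange (beyond web): d = 2.925 in → contributes +21.24 in⁴
  bottom flange (beyond web): d = -2.925 in → contributes +21.24 in⁴
Total I = 53.4 in⁴.
For the y-axis: x̄ = 1.768 in.
Repeating about the centroidal y-axis gives I_y = 20.57 in⁴.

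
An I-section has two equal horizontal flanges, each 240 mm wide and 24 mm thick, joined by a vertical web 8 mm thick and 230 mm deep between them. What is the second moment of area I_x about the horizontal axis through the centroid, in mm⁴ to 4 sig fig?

Break the section into simple shapes (no overlaps), measuring from the bottom-left corner of the bounding box.
Bottom flange: 240 × 24, A = 5 760 mm², y = 12 mm, Ī = 276 480 mm⁴.
Web: 8 × 230, A = 1 840 mm², y = 139 mm, Ī = 8 111 333 mm⁴.
Top flange: 240 × 24, A = 5 760 mm², y = 266 mm, Ī = 276 480 mm⁴.
By symmetry the centroid is at mid-height, ȳ = 139 mm.
Transfer each piece to the horizontal axis through the centroid using Ī + A·d² with d = y − 139:
  bottom flange: d = -127 mm → contributes +93 179 520 mm⁴
  web: d = 0 mm → contributes +8 111 333 mm⁴
  top flange: d = 127 mm → contributes +93 179 520 mm⁴
Total I = 194 470 373 mm⁴.

I_x ≈ 1.945 × 10⁸ mm⁴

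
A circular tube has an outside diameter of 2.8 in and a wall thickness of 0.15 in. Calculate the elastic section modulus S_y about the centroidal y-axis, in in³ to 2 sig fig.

S_y ≈ 0.79 in³

Decompose the section into non-overlapping parts with the origin at the bottom-left of its bounding rectangle.
Outer circle: ⌀2.8, A = 6.158 in², x = 1.4 in, Ī = 3.017 in⁴.
Bore (subtracted): ⌀2.5, A = 4.909 in², x = 1.4 in, Ī = 1.917 in⁴.
By symmetry the centroid is at mid-width, x̄ = 1.4 in.
All pieces are centred on the centroidal y-axis, so I = ΣĪ (holes subtracted) = 1.1 in⁴.
Extreme fibre distance c = 1.4 in; S = I/c = 0.7855 in³.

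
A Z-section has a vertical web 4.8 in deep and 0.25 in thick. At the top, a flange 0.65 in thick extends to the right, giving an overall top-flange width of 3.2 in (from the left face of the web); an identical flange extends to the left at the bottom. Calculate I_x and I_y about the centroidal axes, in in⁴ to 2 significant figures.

I_x ≈ 19 in⁴, I_y ≈ 13 in⁴

Treat the section as a set of non-overlapping primitives; coordinates are from the bounding-box lower-left.
Web: 0.25 × 4.8, A = 1.2 in², y = 2.4 in, Ī = 2.304 in⁴.
Top flange (beyond web): 2.95 × 0.65, A = 1.918 in², y = 4.475 in, Ī = 0.06751 in⁴.
Bottom flange (beyond web): 2.95 × 0.65, A = 1.918 in², y = 0.325 in, Ī = 0.06751 in⁴.
Centroid: ȳ = ΣA·y / ΣA = 2.4 in.
Transfer each piece to the centroidal x-axis using Ī + A·d² with d = y − 2.4:
  web: d = 0 in → contributes +2.304 in⁴
  top flange (beyond web): d = 2.075 in → contributes +8.324 in⁴
  bottom flange (beyond web): d = -2.075 in → contributes +8.324 in⁴
Total I = 18.95 in⁴.
For the y-axis: x̄ = 3.075 in.
Repeating about the centroidal y-axis gives I_y = 12.61 in⁴.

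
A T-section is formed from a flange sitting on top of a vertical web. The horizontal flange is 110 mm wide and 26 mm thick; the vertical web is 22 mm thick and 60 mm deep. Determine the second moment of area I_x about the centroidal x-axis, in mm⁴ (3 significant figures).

I_x ≈ 2.23 × 10⁶ mm⁴

Decompose the section into non-overlapping parts with the origin at the bottom-left of its bounding rectangle.
Flange: 110 × 26, A = 2 860 mm², y = 73 mm, Ī = 161 113 mm⁴.
Web: 22 × 60, A = 1 320 mm², y = 30 mm, Ī = 396 000 mm⁴.
Centroid: ȳ = ΣA·y / ΣA = 59.421 mm.
Transfer each piece to the centroidal x-axis using Ī + A·d² with d = y − 59.421:
  flange: d = 13.579 mm → contributes +688 462 mm⁴
  web: d = -29.421 mm → contributes +1 538 590 mm⁴
Total I = 2 227 052 mm⁴.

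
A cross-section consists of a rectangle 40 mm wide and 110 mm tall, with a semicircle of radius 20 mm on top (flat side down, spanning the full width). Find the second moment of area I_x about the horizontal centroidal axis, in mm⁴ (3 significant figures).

I_x ≈ 6.67 × 10⁶ mm⁴

Decompose the section into non-overlapping parts with the origin at the bottom-left of its bounding rectangle.
Rectangular body: 40 × 110, A = 4 400 mm², y = 55 mm, Ī = 4 436 667 mm⁴.
Semicircular cap: semicircle r = 20, A = 628.32 mm², y = 118.49 mm, Ī = 17 561 mm⁴.
Centroid: ȳ = ΣA·y / ΣA = 62.933 mm.
Transfer each piece to the horizontal centroidal axis using Ī + A·d² with d = y − 62.933:
  rectangular body: d = -7.9332 mm → contributes +4 713 586 mm⁴
  semicircular cap: d = 55.555 mm → contributes +1 956 779 mm⁴
Total I = 6 670 365 mm⁴.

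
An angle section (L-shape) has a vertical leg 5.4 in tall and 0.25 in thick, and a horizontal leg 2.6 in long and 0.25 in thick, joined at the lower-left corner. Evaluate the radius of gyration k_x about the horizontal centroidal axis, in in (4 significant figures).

k_x ≈ 1.759 in

Treat the section as a set of non-overlapping primitives; coordinates are from the bounding-box lower-left.
Vertical leg: 0.25 × 5.4, A = 1.35 in², y = 2.7 in, Ī = 3.2805 in⁴.
Horizontal leg (remainder): 2.35 × 0.25, A = 0.5875 in², y = 0.125 in, Ī = 0.0030599 in⁴.
Centroid: ȳ = ΣA·y / ΣA = 1.91919 in.
Transfer each piece to the horizontal centroidal axis using Ī + A·d² with d = y − 1.91919:
  vertical leg: d = 0.780806 in → contributes +4.10354 in⁴
  horizontal leg (remainder): d = -1.79419 in → contributes +1.8943 in⁴
Total I = 5.99784 in⁴.
Radius of gyration: k = √(I/A) = √(5.99784 / 1.9375) = 1.75945 in.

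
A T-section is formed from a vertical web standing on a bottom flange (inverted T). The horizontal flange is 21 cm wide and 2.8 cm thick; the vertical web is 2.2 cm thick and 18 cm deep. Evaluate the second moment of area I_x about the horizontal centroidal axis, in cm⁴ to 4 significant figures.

Split into non-overlapping primitives; take the origin at the lower-left of the bounding box.
Flange: 21 × 2.8, A = 58.8 cm², y = 1.4 cm, Ī = 38.416 cm⁴.
Web: 2.2 × 18, A = 39.6 cm², y = 11.8 cm, Ī = 1069.2 cm⁴.
Centroid: ȳ = ΣA·y / ΣA = 5.58537 cm.
Transfer each piece to the horizontal centroidal axis using Ī + A·d² with d = y − 5.58537:
  flange: d = -4.18537 cm → contributes +1068.43 cm⁴
  web: d = 6.21463 cm → contributes +2598.62 cm⁴
Total I = 3667.05 cm⁴.

I_x ≈ 3667 cm⁴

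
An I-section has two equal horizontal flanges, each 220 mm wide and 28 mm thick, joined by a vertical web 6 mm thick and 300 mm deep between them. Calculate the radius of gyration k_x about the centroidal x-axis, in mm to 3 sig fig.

k_x ≈ 156 mm

Split into non-overlapping primitives; take the origin at the lower-left of the bounding box.
Bottom flange: 220 × 28, A = 6 160 mm², y = 14 mm, Ī = 402 453 mm⁴.
Web: 6 × 300, A = 1 800 mm², y = 178 mm, Ī = 13 500 000 mm⁴.
Top flange: 220 × 28, A = 6 160 mm², y = 342 mm, Ī = 402 453 mm⁴.
By symmetry the centroid is at mid-height, ȳ = 178 mm.
Transfer each piece to the centroidal x-axis using Ī + A·d² with d = y − 178:
  bottom flange: d = -164 mm → contributes +166 081 813 mm⁴
  web: d = 0 mm → contributes +13 500 000 mm⁴
  top flange: d = 164 mm → contributes +166 081 813 mm⁴
Total I = 345 663 627 mm⁴.
Radius of gyration: k = √(I/A) = √(345 663 627 / 14 120) = 156.46 mm.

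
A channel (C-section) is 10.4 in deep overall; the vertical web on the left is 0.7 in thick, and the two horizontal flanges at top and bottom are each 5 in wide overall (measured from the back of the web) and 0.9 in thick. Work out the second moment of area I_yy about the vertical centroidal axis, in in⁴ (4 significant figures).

Split into non-overlapping primitives; take the origin at the lower-left of the bounding box.
Web: 0.7 × 10.4, A = 7.28 in², x = 0.35 in, Ī = 0.297267 in⁴.
Top flange (beyond web): 4.3 × 0.9, A = 3.87 in², x = 2.85 in, Ī = 5.96303 in⁴.
Bottom flange (beyond web): 4.3 × 0.9, A = 3.87 in², x = 2.85 in, Ī = 5.96303 in⁴.
Centroid: x̄ = ΣA·x / ΣA = 1.63828 in.
Transfer each piece to the vertical centroidal axis using Ī + A·d² with d = x − 1.63828:
  web: d = -1.28828 in → contributes +12.3797 in⁴
  top flange (beyond web): d = 1.21172 in → contributes +11.6452 in⁴
  bottom flange (beyond web): d = 1.21172 in → contributes +11.6452 in⁴
Total I = 35.6701 in⁴.

I_yy ≈ 35.67 in⁴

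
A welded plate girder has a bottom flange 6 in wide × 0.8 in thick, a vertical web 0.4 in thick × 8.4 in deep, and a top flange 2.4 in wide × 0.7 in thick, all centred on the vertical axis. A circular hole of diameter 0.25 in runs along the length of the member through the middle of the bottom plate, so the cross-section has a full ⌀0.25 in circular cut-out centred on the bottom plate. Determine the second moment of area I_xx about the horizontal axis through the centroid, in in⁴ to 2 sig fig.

Break the section into simple shapes (no overlaps), measuring from the bottom-left corner of the bounding box.
Bottom plate: 6 × 0.8, A = 4.8 in², y = 0.4 in, Ī = 0.256 in⁴.
Web plate: 0.4 × 8.4, A = 3.36 in², y = 5 in, Ī = 19.76 in⁴.
Top plate: 2.4 × 0.7, A = 1.68 in², y = 9.55 in, Ī = 0.0686 in⁴.
Hole (subtracted): ⌀0.25, A = 0.04909 in², y = 0.4 in, Ī = 0.0001917 in⁴.
Centroid: ȳ = ΣA·y / ΣA = 3.549 in.
Transfer each piece to the horizontal axis through the centroid using Ī + A·d² with d = y − 3.549:
  bottom plate: d = -3.149 in → contributes +47.84 in⁴
  web plate: d = 1.451 in → contributes +26.83 in⁴
  top plate: d = 6.001 in → contributes +60.58 in⁴
  hole: d = -3.149 in → contributes −0.4868 in⁴
Total I = 134.8 in⁴.

I_xx ≈ 130 in⁴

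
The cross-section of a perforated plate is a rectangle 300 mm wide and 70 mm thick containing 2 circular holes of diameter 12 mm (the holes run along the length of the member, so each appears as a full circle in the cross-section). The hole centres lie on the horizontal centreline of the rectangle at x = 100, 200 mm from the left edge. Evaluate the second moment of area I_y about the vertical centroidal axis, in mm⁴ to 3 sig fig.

I_y ≈ 1.57 × 10⁸ mm⁴

Decompose the section into non-overlapping parts with the origin at the bottom-left of its bounding rectangle.
Plate: 300 × 70, A = 21 000 mm², x = 150 mm, Ī = 157 500 000 mm⁴.
Hole 1 (subtracted): ⌀12, A = 113.1 mm², x = 100 mm, Ī = 1017.9 mm⁴.
Hole 2 (subtracted): ⌀12, A = 113.1 mm², x = 200 mm, Ī = 1017.9 mm⁴.
By symmetry the centroid is at mid-width, x̄ = 150 mm.
Transfer each piece to the vertical centroidal axis using Ī + A·d² with d = x − 150:
  plate: d = 0 mm → contributes +157 500 000 mm⁴
  hole 1: d = -50 mm → contributes −283 761 mm⁴
  hole 2: d = 50 mm → contributes −283 761 mm⁴
Total I = 156 932 478 mm⁴.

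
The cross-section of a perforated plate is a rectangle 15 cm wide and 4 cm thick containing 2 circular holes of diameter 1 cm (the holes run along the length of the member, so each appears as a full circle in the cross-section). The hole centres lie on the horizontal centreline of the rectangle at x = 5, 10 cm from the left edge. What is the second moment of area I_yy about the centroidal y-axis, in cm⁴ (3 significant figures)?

Treat the section as a set of non-overlapping primitives; coordinates are from the bounding-box lower-left.
Plate: 15 × 4, A = 60 cm², x = 7.5 cm, Ī = 1 125 cm⁴.
Hole 1 (subtracted): ⌀1, A = 0.7854 cm², x = 5 cm, Ī = 0.049087 cm⁴.
Hole 2 (subtracted): ⌀1, A = 0.7854 cm², x = 10 cm, Ī = 0.049087 cm⁴.
By symmetry the centroid is at mid-width, x̄ = 7.5 cm.
Transfer each piece to the centroidal y-axis using Ī + A·d² with d = x − 7.5:
  plate: d = 0 cm → contributes +1 125 cm⁴
  hole 1: d = -2.5 cm → contributes −4.9578 cm⁴
  hole 2: d = 2.5 cm → contributes −4.9578 cm⁴
Total I = 1115.1 cm⁴.

I_yy ≈ 1120 cm⁴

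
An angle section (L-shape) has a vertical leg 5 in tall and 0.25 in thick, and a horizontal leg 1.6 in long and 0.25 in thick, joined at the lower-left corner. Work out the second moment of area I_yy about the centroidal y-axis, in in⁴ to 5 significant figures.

I_yy ≈ 0.22785 in⁴

Break the section into simple shapes (no overlaps), measuring from the bottom-left corner of the bounding box.
Vertical leg: 0.25 × 5, A = 1.25 in², x = 0.125 in, Ī = 0.006510417 in⁴.
Horizontal leg (remainder): 1.35 × 0.25, A = 0.3375 in², x = 0.925 in, Ī = 0.05125781 in⁴.
Centroid: x̄ = ΣA·x / ΣA = 0.2950787 in.
Transfer each piece to the centroidal y-axis using Ī + A·d² with d = x − 0.2950787:
  vertical leg: d = -0.1700787 in → contributes +0.04266889 in⁴
  horizontal leg (remainder): d = 0.6299213 in → contributes +0.1851781 in⁴
Total I = 0.227847 in⁴.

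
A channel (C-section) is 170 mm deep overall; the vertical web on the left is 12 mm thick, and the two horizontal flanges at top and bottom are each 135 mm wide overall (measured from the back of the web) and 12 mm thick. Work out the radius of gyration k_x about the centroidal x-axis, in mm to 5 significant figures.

Split into non-overlapping primitives; take the origin at the lower-left of the bounding box.
Web: 12 × 170, A = 2 040 mm², y = 85 mm, Ī = 4 913 000 mm⁴.
Top flange (beyond web): 123 × 12, A = 1 476 mm², y = 164 mm, Ī = 17 712 mm⁴.
Bottom flange (beyond web): 123 × 12, A = 1 476 mm², y = 6 mm, Ī = 17 712 mm⁴.
By symmetry the centroid is at mid-height, ȳ = 85 mm.
Transfer each piece to the centroidal x-axis using Ī + A·d² with d = y − 85:
  web: d = 0 mm → contributes +4 913 000 mm⁴
  top flange (beyond web): d = 79 mm → contributes +9 229 428 mm⁴
  bottom flange (beyond web): d = -79 mm → contributes +9 229 428 mm⁴
Total I = 23 371 856 mm⁴.
Radius of gyration: k = √(I/A) = √(23 371 856 / 4 992) = 68.42413 mm.

k_x ≈ 68.424 mm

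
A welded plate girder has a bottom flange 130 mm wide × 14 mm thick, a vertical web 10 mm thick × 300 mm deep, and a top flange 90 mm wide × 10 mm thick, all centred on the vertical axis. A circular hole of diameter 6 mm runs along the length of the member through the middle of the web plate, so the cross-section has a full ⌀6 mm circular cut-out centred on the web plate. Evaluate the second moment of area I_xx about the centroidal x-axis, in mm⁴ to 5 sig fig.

Decompose the section into non-overlapping parts with the origin at the bottom-left of its bounding rectangle.
Bottom plate: 130 × 14, A = 1 820 mm², y = 7 mm, Ī = 29726.67 mm⁴.
Web plate: 10 × 300, A = 3 000 mm², y = 164 mm, Ī = 22 500 000 mm⁴.
Top plate: 90 × 10, A = 900 mm², y = 319 mm, Ī = 7 500 mm⁴.
Hole (subtracted): ⌀6, A = 28.27433 mm², y = 164 mm, Ī = 63.61725 mm⁴.
Centroid: ȳ = ΣA·y / ΣA = 138.3066 mm.
Transfer each piece to the centroidal x-axis using Ī + A·d² with d = y − 138.3066:
  bottom plate: d = -131.3066 mm → contributes +31 409 099 mm⁴
  web plate: d = 25.69344 mm → contributes +24 480 458 mm⁴
  top plate: d = 180.6934 mm → contributes +29 392 607 mm⁴
  hole: d = 25.69344 mm → contributes −18 729 mm⁴
Total I = 85 263 435 mm⁴.

I_xx ≈ 8.5263 × 10⁷ mm⁴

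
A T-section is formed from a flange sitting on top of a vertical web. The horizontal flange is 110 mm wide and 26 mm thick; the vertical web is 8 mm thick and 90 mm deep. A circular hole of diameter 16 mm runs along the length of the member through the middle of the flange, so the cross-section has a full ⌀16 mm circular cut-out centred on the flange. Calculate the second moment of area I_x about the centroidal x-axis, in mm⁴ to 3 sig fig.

I_x ≈ 2.55 × 10⁶ mm⁴

Break the section into simple shapes (no overlaps), measuring from the bottom-left corner of the bounding box.
Flange: 110 × 26, A = 2 860 mm², y = 103 mm, Ī = 161 113 mm⁴.
Web: 8 × 90, A = 720 mm², y = 45 mm, Ī = 486 000 mm⁴.
Hole (subtracted): ⌀16, A = 201.06 mm², y = 103 mm, Ī = 3 217 mm⁴.
Centroid: ȳ = ΣA·y / ΣA = 90.641 mm.
Transfer each piece to the centroidal x-axis using Ī + A·d² with d = y − 90.641:
  flange: d = 12.359 mm → contributes +597 958 mm⁴
  web: d = -45.641 mm → contributes +1 985 838 mm⁴
  hole: d = 12.359 mm → contributes −33 928 mm⁴
Total I = 2 549 868 mm⁴.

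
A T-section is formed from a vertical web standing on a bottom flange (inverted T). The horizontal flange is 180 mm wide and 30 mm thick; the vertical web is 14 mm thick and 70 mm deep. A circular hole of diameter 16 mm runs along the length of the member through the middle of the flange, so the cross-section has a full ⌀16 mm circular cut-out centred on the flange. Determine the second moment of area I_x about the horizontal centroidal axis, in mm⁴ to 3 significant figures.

Break the section into simple shapes (no overlaps), measuring from the bottom-left corner of the bounding box.
Flange: 180 × 30, A = 5 400 mm², y = 15 mm, Ī = 405 000 mm⁴.
Web: 14 × 70, A = 980 mm², y = 65 mm, Ī = 400 167 mm⁴.
Hole (subtracted): ⌀16, A = 201.06 mm², y = 15 mm, Ī = 3 217 mm⁴.
Centroid: ȳ = ΣA·y / ΣA = 22.93 mm.
Transfer each piece to the horizontal centroidal axis using Ī + A·d² with d = y − 22.93:
  flange: d = -7.9302 mm → contributes +744 593 mm⁴
  web: d = 42.07 mm → contributes +2 134 640 mm⁴
  hole: d = -7.9302 mm → contributes −15 861 mm⁴
Total I = 2 863 372 mm⁴.

I_x ≈ 2.86 × 10⁶ mm⁴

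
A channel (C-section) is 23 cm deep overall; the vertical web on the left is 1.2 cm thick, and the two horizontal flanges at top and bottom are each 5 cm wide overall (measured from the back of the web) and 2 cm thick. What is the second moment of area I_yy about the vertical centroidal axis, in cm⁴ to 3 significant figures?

Split into non-overlapping primitives; take the origin at the lower-left of the bounding box.
Web: 1.2 × 23, A = 27.6 cm², x = 0.6 cm, Ī = 3.312 cm⁴.
Top flange (beyond web): 3.8 × 2, A = 7.6 cm², x = 3.1 cm, Ī = 9.1453 cm⁴.
Bottom flange (beyond web): 3.8 × 2, A = 7.6 cm², x = 3.1 cm, Ī = 9.1453 cm⁴.
Centroid: x̄ = ΣA·x / ΣA = 1.4879 cm.
Transfer each piece to the vertical centroidal axis using Ī + A·d² with d = x − 1.4879:
  web: d = -0.88785 cm → contributes +25.068 cm⁴
  top flange (beyond web): d = 1.6121 cm → contributes +28.898 cm⁴
  bottom flange (beyond web): d = 1.6121 cm → contributes +28.898 cm⁴
Total I = 82.864 cm⁴.

I_yy ≈ 82.9 cm⁴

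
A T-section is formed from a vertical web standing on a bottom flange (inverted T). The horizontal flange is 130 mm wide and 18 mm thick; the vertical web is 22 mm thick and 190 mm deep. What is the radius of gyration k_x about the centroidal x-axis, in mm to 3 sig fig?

k_x ≈ 66.5 mm

Split into non-overlapping primitives; take the origin at the lower-left of the bounding box.
Flange: 130 × 18, A = 2 340 mm², y = 9 mm, Ī = 63 180 mm⁴.
Web: 22 × 190, A = 4 180 mm², y = 113 mm, Ī = 12 574 833 mm⁴.
Centroid: ȳ = ΣA·y / ΣA = 75.675 mm.
Transfer each piece to the centroidal x-axis using Ī + A·d² with d = y − 75.675:
  flange: d = -66.675 mm → contributes +10 465 732 mm⁴
  web: d = 37.325 mm → contributes +18 398 272 mm⁴
Total I = 28 864 004 mm⁴.
Radius of gyration: k = √(I/A) = √(28 864 004 / 6 520) = 66.536 mm.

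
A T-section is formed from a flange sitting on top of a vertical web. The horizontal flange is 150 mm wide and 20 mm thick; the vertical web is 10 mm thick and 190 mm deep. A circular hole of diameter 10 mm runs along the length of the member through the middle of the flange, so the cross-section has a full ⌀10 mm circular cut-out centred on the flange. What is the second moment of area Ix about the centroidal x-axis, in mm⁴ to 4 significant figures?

Break the section into simple shapes (no overlaps), measuring from the bottom-left corner of the bounding box.
Flange: 150 × 20, A = 3 000 mm², y = 200 mm, Ī = 100 000 mm⁴.
Web: 10 × 190, A = 1 900 mm², y = 95 mm, Ī = 5 715 833 mm⁴.
Hole (subtracted): ⌀10, A = 78.5398 mm², y = 200 mm, Ī = 490.874 mm⁴.
Centroid: ȳ = ΣA·y / ΣA = 158.622 mm.
Transfer each piece to the centroidal x-axis using Ī + A·d² with d = y − 158.622:
  flange: d = 41.3775 mm → contributes +5 236 294 mm⁴
  web: d = -63.6225 mm → contributes +13 406 695 mm⁴
  hole: d = 41.3775 mm → contributes −134 959 mm⁴
Total I = 18 508 030 mm⁴.

Ix ≈ 1.851 × 10⁷ mm⁴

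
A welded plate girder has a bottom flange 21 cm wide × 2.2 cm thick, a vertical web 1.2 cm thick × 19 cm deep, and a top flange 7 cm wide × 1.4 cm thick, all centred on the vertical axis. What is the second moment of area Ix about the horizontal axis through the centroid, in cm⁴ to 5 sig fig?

Ix ≈ 4988.9 cm⁴

Split into non-overlapping primitives; take the origin at the lower-left of the bounding box.
Bottom plate: 21 × 2.2, A = 46.2 cm², y = 1.1 cm, Ī = 18.634 cm⁴.
Web plate: 1.2 × 19, A = 22.8 cm², y = 11.7 cm, Ī = 685.9 cm⁴.
Top plate: 7 × 1.4, A = 9.8 cm², y = 21.9 cm, Ī = 1.600667 cm⁴.
Centroid: ȳ = ΣA·y / ΣA = 6.753807 cm.
Transfer each piece to the horizontal axis through the centroid using Ī + A·d² with d = y − 6.753807:
  bottom plate: d = -5.653807 cm → contributes +1495.442 cm⁴
  web plate: d = 4.946193 cm → contributes +1243.698 cm⁴
  top plate: d = 15.14619 cm → contributes +2249.791 cm⁴
Total I = 4988.931 cm⁴.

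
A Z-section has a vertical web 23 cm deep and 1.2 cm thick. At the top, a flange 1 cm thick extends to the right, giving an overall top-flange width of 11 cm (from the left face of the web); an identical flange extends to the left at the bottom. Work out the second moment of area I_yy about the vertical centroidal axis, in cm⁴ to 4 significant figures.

I_yy ≈ 753.1 cm⁴

Decompose the section into non-overlapping parts with the origin at the bottom-left of its bounding rectangle.
Web: 1.2 × 23, A = 27.6 cm², x = 10.4 cm, Ī = 3.312 cm⁴.
Top flange (beyond web): 9.8 × 1, A = 9.8 cm², x = 15.9 cm, Ī = 78.4327 cm⁴.
Bottom flange (beyond web): 9.8 × 1, A = 9.8 cm², x = 4.9 cm, Ī = 78.4327 cm⁴.
Centroid: x̄ = ΣA·x / ΣA = 10.4 cm.
Transfer each piece to the vertical centroidal axis using Ī + A·d² with d = x − 10.4:
  web: d = 0 cm → contributes +3.312 cm⁴
  top flange (beyond web): d = 5.5 cm → contributes +374.883 cm⁴
  bottom flange (beyond web): d = -5.5 cm → contributes +374.883 cm⁴
Total I = 753.077 cm⁴.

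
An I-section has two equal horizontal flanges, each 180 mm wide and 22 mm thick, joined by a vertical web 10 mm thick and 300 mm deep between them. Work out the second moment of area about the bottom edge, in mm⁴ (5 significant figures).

Decompose the section into non-overlapping parts with the origin at the bottom-left of its bounding rectangle.
Bottom flange: 180 × 22, A = 3 960 mm², y = 11 mm, Ī = 159 720 mm⁴.
Web: 10 × 300, A = 3 000 mm², y = 172 mm, Ī = 22 500 000 mm⁴.
Top flange: 180 × 22, A = 3 960 mm², y = 333 mm, Ī = 159 720 mm⁴.
Transfer each piece to a horizontal axis along the bottom face using Ī + A·d² with d = y − 0:
  bottom flange: d = 11 mm → contributes +638 880 mm⁴
  web: d = 172 mm → contributes +111 252 000 mm⁴
  top flange: d = 333 mm → contributes +439 280 160 mm⁴
Total I = 551 171 040 mm⁴.

I_base ≈ 5.5117 × 10⁸ mm⁴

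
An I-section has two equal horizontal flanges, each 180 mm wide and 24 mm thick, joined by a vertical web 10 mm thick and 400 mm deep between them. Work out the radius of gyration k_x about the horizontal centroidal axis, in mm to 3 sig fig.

Decompose the section into non-overlapping parts with the origin at the bottom-left of its bounding rectangle.
Bottom flange: 180 × 24, A = 4 320 mm², y = 12 mm, Ī = 207 360 mm⁴.
Web: 10 × 400, A = 4 000 mm², y = 224 mm, Ī = 53 333 333 mm⁴.
Top flange: 180 × 24, A = 4 320 mm², y = 436 mm, Ī = 207 360 mm⁴.
By symmetry the centroid is at mid-height, ȳ = 224 mm.
Transfer each piece to the horizontal centroidal axis using Ī + A·d² with d = y − 224:
  bottom flange: d = -212 mm → contributes +194 365 440 mm⁴
  web: d = 0 mm → contributes +53 333 333 mm⁴
  top flange: d = 212 mm → contributes +194 365 440 mm⁴
Total I = 442 064 213 mm⁴.
Radius of gyration: k = √(I/A) = √(442 064 213 / 12 640) = 187.01 mm.

k_x ≈ 187 mm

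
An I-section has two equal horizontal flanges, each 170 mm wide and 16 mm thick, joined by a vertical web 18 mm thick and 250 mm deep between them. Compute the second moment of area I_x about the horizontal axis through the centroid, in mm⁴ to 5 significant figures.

Break the section into simple shapes (no overlaps), measuring from the bottom-left corner of the bounding box.
Bottom flange: 170 × 16, A = 2 720 mm², y = 8 mm, Ī = 58026.67 mm⁴.
Web: 18 × 250, A = 4 500 mm², y = 141 mm, Ī = 23 437 500 mm⁴.
Top flange: 170 × 16, A = 2 720 mm², y = 274 mm, Ī = 58026.67 mm⁴.
By symmetry the centroid is at mid-height, ȳ = 141 mm.
Transfer each piece to the horizontal axis through the centroid using Ī + A·d² with d = y − 141:
  bottom flange: d = -133 mm → contributes +48 172 107 mm⁴
  web: d = 0 mm → contributes +23 437 500 mm⁴
  top flange: d = 133 mm → contributes +48 172 107 mm⁴
Total I = 119 781 713 mm⁴.

I_x ≈ 1.1978 × 10⁸ mm⁴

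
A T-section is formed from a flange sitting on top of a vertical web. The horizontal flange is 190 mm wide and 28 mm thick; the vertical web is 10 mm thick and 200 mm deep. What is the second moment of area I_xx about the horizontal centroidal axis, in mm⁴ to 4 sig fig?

Break the section into simple shapes (no overlaps), measuring from the bottom-left corner of the bounding box.
Flange: 190 × 28, A = 5 320 mm², y = 214 mm, Ī = 347 573 mm⁴.
Web: 10 × 200, A = 2 000 mm², y = 100 mm, Ī = 6 666 667 mm⁴.
Centroid: ȳ = ΣA·y / ΣA = 182.852 mm.
Transfer each piece to the horizontal centroidal axis using Ī + A·d² with d = y − 182.852:
  flange: d = 31.1475 mm → contributes +5 508 874 mm⁴
  web: d = -82.8525 mm → contributes +20 395 727 mm⁴
Total I = 25 904 601 mm⁴.

I_xx ≈ 2.590 × 10⁷ mm⁴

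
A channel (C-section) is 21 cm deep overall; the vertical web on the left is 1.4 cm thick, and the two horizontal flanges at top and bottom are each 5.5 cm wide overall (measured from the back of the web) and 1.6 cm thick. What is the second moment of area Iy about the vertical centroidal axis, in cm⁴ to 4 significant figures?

Split into non-overlapping primitives; take the origin at the lower-left of the bounding box.
Web: 1.4 × 21, A = 29.4 cm², x = 0.7 cm, Ī = 4.802 cm⁴.
Top flange (beyond web): 4.1 × 1.6, A = 6.56 cm², x = 3.45 cm, Ī = 9.18947 cm⁴.
Bottom flange (beyond web): 4.1 × 1.6, A = 6.56 cm², x = 3.45 cm, Ī = 9.18947 cm⁴.
Centroid: x̄ = ΣA·x / ΣA = 1.54854 cm.
Transfer each piece to the vertical centroidal axis using Ī + A·d² with d = x − 1.54854:
  web: d = -0.848542 cm → contributes +25.9707 cm⁴
  top flange (beyond web): d = 1.90146 cm → contributes +32.9074 cm⁴
  bottom flange (beyond web): d = 1.90146 cm → contributes +32.9074 cm⁴
Total I = 91.7855 cm⁴.

Iy ≈ 91.79 cm⁴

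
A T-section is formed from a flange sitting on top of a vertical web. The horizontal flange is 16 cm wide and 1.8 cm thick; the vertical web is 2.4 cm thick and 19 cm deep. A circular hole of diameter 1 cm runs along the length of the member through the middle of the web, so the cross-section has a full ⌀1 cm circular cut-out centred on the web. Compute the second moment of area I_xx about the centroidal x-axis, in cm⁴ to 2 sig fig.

I_xx ≈ 3300 cm⁴

Decompose the section into non-overlapping parts with the origin at the bottom-left of its bounding rectangle.
Flange: 16 × 1.8, A = 28.8 cm², y = 19.9 cm, Ī = 7.776 cm⁴.
Web: 2.4 × 19, A = 45.6 cm², y = 9.5 cm, Ī = 1 372 cm⁴.
Hole (subtracted): ⌀1, A = 0.7854 cm², y = 9.5 cm, Ī = 0.04909 cm⁴.
Centroid: ȳ = ΣA·y / ΣA = 13.57 cm.
Transfer each piece to the centroidal x-axis using Ī + A·d² with d = y − 13.57:
  flange: d = 6.331 cm → contributes +1 162 cm⁴
  web: d = -4.069 cm → contributes +2 127 cm⁴
  hole: d = -4.069 cm → contributes −13.05 cm⁴
Total I = 3 276 cm⁴.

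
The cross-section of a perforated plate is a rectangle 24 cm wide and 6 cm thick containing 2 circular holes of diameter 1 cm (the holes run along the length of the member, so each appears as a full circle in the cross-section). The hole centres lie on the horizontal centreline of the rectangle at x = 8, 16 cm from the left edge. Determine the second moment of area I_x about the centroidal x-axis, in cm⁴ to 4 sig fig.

Treat the section as a set of non-overlapping primitives; coordinates are from the bounding-box lower-left.
Plate: 24 × 6, A = 144 cm², y = 3 cm, Ī = 432 cm⁴.
Hole 1 (subtracted): ⌀1, A = 0.785398 cm², y = 3 cm, Ī = 0.0490874 cm⁴.
Hole 2 (subtracted): ⌀1, A = 0.785398 cm², y = 3 cm, Ī = 0.0490874 cm⁴.
By symmetry the centroid is at mid-height, ȳ = 3 cm.
All pieces are centred on the centroidal x-axis, so I = ΣĪ (holes subtracted) = 431.902 cm⁴.

I_x ≈ 431.9 cm⁴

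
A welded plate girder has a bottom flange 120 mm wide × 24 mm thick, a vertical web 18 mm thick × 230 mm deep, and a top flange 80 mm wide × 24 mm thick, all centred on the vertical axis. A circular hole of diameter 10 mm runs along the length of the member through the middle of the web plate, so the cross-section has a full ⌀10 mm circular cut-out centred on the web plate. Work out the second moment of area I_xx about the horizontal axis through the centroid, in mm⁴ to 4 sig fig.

I_xx ≈ 9.422 × 10⁷ mm⁴

Decompose the section into non-overlapping parts with the origin at the bottom-left of its bounding rectangle.
Bottom plate: 120 × 24, A = 2 880 mm², y = 12 mm, Ī = 138 240 mm⁴.
Web plate: 18 × 230, A = 4 140 mm², y = 139 mm, Ī = 18 250 500 mm⁴.
Top plate: 80 × 24, A = 1 920 mm², y = 266 mm, Ī = 92 160 mm⁴.
Hole (subtracted): ⌀10, A = 78.5398 mm², y = 139 mm, Ī = 490.874 mm⁴.
Centroid: ȳ = ΣA·y / ΣA = 125.242 mm.
Transfer each piece to the horizontal axis through the centroid using Ī + A·d² with d = y − 125.242:
  bottom plate: d = -113.242 mm → contributes +37 070 345 mm⁴
  web plate: d = 13.7585 mm → contributes +19 034 182 mm⁴
  top plate: d = 140.758 mm → contributes +38 133 010 mm⁴
  hole: d = 13.7585 mm → contributes −15358.1 mm⁴
Total I = 94 222 178 mm⁴.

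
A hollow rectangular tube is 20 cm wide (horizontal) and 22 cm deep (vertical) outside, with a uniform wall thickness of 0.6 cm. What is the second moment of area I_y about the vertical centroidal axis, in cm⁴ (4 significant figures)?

Decompose the section into non-overlapping parts with the origin at the bottom-left of its bounding rectangle.
Outer rectangle: 20 × 22, A = 440 cm², x = 10 cm, Ī = 14666.7 cm⁴.
Inner void (subtracted): 18.8 × 20.8, A = 391.04 cm², x = 10 cm, Ī = 11517.4 cm⁴.
By symmetry the centroid is at mid-width, x̄ = 10 cm.
All pieces are centred on the vertical centroidal axis, so I = ΣĪ (holes subtracted) = 3149.24 cm⁴.

I_y ≈ 3149 cm⁴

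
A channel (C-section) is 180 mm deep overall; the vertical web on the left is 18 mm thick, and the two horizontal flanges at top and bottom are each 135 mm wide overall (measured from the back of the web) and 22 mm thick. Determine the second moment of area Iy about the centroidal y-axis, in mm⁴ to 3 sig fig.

Treat the section as a set of non-overlapping primitives; coordinates are from the bounding-box lower-left.
Web: 18 × 180, A = 3 240 mm², x = 9 mm, Ī = 87 480 mm⁴.
Top flange (beyond web): 117 × 22, A = 2 574 mm², x = 76.5 mm, Ī = 2 936 291 mm⁴.
Bottom flange (beyond web): 117 × 22, A = 2 574 mm², x = 76.5 mm, Ī = 2 936 291 mm⁴.
Centroid: x̄ = ΣA·x / ΣA = 50.427 mm.
Transfer each piece to the centroidal y-axis using Ī + A·d² with d = x − 50.427:
  web: d = -41.427 mm → contributes +5 647 966 mm⁴
  top flange (beyond web): d = 26.073 mm → contributes +4 686 094 mm⁴
  bottom flange (beyond web): d = 26.073 mm → contributes +4 686 094 mm⁴
Total I = 15 020 154 mm⁴.

Iy ≈ 1.50 × 10⁷ mm⁴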